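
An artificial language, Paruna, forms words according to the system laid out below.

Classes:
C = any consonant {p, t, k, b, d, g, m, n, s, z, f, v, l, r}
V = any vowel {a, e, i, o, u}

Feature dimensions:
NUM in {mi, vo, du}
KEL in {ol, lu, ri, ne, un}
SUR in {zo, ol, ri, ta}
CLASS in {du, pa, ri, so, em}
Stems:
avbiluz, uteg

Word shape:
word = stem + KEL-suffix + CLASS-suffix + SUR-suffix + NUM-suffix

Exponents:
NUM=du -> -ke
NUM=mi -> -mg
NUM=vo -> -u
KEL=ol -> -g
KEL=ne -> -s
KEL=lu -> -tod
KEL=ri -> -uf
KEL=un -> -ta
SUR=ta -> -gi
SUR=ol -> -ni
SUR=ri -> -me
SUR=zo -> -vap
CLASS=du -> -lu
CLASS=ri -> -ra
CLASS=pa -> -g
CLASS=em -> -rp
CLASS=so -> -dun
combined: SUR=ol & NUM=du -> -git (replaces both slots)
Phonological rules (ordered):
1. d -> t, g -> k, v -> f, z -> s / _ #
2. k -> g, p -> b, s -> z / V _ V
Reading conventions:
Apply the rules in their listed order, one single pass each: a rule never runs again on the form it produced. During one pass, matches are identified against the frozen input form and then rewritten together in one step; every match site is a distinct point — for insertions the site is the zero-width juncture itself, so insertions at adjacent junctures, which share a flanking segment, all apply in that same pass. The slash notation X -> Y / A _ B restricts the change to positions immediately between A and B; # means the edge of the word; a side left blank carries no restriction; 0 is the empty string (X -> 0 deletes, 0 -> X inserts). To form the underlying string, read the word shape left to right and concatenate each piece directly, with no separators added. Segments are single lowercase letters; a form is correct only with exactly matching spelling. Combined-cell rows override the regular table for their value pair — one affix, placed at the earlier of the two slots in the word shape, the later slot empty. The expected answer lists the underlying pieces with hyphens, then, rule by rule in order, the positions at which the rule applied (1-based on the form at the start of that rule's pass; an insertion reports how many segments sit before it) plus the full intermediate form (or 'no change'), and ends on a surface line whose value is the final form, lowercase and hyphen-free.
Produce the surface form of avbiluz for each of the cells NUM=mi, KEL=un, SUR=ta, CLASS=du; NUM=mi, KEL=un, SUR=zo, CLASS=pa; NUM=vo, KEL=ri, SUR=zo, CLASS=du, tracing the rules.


cell NUM=mi, KEL=un, SUR=ta, CLASS=du:
underlying: avbiluz-ta-lu-gi-mg
1. d -> t, g -> k, v -> f, z -> s / _ #: fires at position(s) 15: avbiluztalugimk
2. k -> g, p -> b, s -> z / V _ V: no change
surface: avbiluztalugimk

cell NUM=mi, KEL=un, SUR=zo, CLASS=pa:
underlying: avbiluz-ta-g-vap-mg
1. d -> t, g -> k, v -> f, z -> s / _ #: fires at position(s) 15: avbiluztagvapmk
2. k -> g, p -> b, s -> z / V _ V: no change
surface: avbiluztagvapmk

cell NUM=vo, KEL=ri, SUR=zo, CLASS=du:
underlying: avbiluz-uf-lu-vap-u
1. d -> t, g -> k, v -> f, z -> s / _ #: no change
2. k -> g, p -> b, s -> z / V _ V: fires at position(s) 14: avbiluzufluvabu
surface: avbiluzufluvabu


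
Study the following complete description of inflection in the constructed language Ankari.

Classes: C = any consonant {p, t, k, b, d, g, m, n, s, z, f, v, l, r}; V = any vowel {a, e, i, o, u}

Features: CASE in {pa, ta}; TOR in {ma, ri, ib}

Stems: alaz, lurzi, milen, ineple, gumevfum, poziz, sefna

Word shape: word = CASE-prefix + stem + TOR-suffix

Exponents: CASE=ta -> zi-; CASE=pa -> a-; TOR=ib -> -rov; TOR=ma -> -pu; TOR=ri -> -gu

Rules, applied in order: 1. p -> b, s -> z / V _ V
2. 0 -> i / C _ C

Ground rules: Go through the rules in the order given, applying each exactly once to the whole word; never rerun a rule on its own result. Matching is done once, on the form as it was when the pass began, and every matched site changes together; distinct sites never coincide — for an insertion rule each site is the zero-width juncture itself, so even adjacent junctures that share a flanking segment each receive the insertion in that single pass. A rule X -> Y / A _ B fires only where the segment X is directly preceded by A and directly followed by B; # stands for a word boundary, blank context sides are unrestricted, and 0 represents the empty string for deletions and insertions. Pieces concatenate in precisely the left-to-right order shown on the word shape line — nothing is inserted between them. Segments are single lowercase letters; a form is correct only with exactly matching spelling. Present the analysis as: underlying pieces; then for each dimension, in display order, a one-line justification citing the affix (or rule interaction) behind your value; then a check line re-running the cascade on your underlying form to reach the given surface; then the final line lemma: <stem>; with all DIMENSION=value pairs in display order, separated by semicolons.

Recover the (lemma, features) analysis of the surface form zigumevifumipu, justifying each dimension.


underlying: zi-gumevfum-pu
CASE=ta - signalled by the affix zi-
TOR=ma - signalled by the affix -pu
check: zigumevfumpu -> zigumevfumpu -> zigumevifumipu
lemma: gumevfum; CASE=ta; TOR=ma


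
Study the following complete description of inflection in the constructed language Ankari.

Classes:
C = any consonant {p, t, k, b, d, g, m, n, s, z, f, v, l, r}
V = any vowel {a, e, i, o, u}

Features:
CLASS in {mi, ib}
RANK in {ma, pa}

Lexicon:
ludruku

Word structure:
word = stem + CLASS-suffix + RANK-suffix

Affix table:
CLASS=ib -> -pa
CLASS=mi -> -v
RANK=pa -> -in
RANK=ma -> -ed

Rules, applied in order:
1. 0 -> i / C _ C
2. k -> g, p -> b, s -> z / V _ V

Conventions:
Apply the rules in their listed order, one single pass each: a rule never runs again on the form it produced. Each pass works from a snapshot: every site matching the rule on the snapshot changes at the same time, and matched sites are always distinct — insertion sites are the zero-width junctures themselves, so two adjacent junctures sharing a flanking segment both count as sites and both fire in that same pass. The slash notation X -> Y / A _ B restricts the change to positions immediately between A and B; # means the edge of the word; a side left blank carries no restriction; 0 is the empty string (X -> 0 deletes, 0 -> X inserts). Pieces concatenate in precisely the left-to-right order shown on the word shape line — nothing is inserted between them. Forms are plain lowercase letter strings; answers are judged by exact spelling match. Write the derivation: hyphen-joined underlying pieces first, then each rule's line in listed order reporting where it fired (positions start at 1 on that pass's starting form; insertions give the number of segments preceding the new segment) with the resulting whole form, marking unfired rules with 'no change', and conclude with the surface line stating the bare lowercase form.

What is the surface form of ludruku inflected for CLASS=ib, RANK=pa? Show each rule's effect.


underlying: ludruku-pa-in
1. 0 -> i / C _ C: inserts after position(s) 3: ludirukupain
2. k -> g, p -> b, s -> z / V _ V: fires at position(s) 7, 9: ludirugubain
surface: ludirugubain


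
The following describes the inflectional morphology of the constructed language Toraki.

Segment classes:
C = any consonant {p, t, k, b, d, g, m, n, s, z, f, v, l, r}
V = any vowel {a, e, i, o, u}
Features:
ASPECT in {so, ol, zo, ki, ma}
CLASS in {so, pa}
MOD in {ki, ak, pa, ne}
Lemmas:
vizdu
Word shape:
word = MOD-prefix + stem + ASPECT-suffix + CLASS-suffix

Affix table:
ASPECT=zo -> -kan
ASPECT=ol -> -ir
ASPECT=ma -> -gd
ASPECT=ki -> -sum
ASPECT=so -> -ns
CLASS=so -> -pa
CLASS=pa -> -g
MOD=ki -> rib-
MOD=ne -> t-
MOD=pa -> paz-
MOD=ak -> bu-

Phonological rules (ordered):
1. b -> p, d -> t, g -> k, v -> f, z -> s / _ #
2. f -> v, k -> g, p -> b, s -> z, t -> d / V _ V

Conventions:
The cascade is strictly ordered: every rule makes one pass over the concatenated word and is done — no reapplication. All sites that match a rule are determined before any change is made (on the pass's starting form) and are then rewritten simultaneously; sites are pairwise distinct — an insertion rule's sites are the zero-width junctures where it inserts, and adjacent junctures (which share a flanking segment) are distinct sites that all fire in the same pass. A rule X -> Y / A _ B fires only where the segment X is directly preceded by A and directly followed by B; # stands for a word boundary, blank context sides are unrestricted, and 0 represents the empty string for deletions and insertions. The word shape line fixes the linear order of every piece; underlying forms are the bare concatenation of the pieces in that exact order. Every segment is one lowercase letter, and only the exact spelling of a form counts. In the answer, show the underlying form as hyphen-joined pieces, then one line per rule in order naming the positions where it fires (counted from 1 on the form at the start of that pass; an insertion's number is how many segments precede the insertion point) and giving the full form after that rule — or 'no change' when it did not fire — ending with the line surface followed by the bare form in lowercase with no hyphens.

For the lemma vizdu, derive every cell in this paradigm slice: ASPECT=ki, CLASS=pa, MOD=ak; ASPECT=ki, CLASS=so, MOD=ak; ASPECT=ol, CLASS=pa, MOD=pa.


cell ASPECT=ki, CLASS=pa, MOD=ak:
underlying: bu-vizdu-sum-g
1. b -> p, d -> t, g -> k, v -> f, z -> s / _ #: fires at position(s) 11: buvizdusumk
2. f -> v, k -> g, p -> b, s -> z, t -> d / V _ V: fires at position(s) 8: buvizduzumk
surface: buvizduzumk

cell ASPECT=ki, CLASS=so, MOD=ak:
underlying: bu-vizdu-sum-pa
1. b -> p, d -> t, g -> k, v -> f, z -> s / _ #: no change
2. f -> v, k -> g, p -> b, s -> z, t -> d / V _ V: fires at position(s) 8: buvizduzumpa
surface: buvizduzumpa

cell ASPECT=ol, CLASS=pa, MOD=pa:
underlying: paz-vizdu-ir-g
1. b -> p, d -> t, g -> k, v -> f, z -> s / _ #: fires at position(s) 11: pazvizduirk
2. f -> v, k -> g, p -> b, s -> z, t -> d / V _ V: no change
surface: pazvizduirk


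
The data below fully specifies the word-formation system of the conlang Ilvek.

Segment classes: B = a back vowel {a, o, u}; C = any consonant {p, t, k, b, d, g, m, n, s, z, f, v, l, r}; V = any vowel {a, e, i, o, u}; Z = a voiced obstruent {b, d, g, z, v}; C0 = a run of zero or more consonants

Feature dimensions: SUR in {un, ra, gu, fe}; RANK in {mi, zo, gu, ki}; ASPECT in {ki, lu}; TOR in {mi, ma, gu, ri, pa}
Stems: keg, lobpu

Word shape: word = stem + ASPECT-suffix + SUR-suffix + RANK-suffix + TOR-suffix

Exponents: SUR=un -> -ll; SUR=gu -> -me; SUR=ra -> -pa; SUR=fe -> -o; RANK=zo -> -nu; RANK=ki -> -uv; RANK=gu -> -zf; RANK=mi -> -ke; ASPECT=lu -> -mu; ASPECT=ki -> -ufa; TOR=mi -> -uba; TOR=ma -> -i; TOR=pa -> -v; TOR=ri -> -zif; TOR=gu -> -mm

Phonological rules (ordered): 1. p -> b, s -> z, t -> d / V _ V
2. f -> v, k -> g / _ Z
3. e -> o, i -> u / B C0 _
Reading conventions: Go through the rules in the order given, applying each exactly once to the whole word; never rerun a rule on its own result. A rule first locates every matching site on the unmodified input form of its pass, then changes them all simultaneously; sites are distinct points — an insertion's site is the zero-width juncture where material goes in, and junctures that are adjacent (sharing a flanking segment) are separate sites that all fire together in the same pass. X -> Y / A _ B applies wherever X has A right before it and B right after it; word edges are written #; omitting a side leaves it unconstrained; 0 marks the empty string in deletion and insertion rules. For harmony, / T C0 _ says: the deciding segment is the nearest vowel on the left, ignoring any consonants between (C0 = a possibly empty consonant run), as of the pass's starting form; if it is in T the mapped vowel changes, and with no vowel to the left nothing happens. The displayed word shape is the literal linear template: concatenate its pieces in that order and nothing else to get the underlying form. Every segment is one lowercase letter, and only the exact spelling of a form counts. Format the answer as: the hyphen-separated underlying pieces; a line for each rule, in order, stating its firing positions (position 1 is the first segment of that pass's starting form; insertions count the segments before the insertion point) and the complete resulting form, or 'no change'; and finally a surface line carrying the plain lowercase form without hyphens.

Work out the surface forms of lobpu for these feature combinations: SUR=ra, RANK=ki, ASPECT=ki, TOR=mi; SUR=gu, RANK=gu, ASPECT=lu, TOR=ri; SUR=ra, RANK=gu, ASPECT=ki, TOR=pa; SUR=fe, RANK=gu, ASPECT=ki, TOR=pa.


cell SUR=ra, RANK=ki, ASPECT=ki, TOR=mi:
underlying: lobpu-ufa-pa-uv-uba
1. p -> b, s -> z, t -> d / V _ V: fires at position(s) 9: lobpuufabauvuba
2. f -> v, k -> g / _ Z: no change
3. e -> o, i -> u / B C0 _: no change
surface: lobpuufabauvuba

cell SUR=gu, RANK=gu, ASPECT=lu, TOR=ri:
underlying: lobpu-mu-me-zf-zif
1. p -> b, s -> z, t -> d / V _ V: no change
2. f -> v, k -> g / _ Z: fires at position(s) 11: lobpumumezvzif
3. e -> o, i -> u / B C0 _: fires at position(s) 9: lobpumumozvzif
surface: lobpumumozvzif

cell SUR=ra, RANK=gu, ASPECT=ki, TOR=pa:
underlying: lobpu-ufa-pa-zf-v
1. p -> b, s -> z, t -> d / V _ V: fires at position(s) 9: lobpuufabazfv
2. f -> v, k -> g / _ Z: fires at position(s) 12: lobpuufabazvv
3. e -> o, i -> u / B C0 _: no change
surface: lobpuufabazvv

cell SUR=fe, RANK=gu, ASPECT=ki, TOR=pa:
underlying: lobpu-ufa-o-zf-v
1. p -> b, s -> z, t -> d / V _ V: no change
2. f -> v, k -> g / _ Z: fires at position(s) 11: lobpuufaozvv
3. e -> o, i -> u / B C0 _: no change
surface: lobpuufaozvv


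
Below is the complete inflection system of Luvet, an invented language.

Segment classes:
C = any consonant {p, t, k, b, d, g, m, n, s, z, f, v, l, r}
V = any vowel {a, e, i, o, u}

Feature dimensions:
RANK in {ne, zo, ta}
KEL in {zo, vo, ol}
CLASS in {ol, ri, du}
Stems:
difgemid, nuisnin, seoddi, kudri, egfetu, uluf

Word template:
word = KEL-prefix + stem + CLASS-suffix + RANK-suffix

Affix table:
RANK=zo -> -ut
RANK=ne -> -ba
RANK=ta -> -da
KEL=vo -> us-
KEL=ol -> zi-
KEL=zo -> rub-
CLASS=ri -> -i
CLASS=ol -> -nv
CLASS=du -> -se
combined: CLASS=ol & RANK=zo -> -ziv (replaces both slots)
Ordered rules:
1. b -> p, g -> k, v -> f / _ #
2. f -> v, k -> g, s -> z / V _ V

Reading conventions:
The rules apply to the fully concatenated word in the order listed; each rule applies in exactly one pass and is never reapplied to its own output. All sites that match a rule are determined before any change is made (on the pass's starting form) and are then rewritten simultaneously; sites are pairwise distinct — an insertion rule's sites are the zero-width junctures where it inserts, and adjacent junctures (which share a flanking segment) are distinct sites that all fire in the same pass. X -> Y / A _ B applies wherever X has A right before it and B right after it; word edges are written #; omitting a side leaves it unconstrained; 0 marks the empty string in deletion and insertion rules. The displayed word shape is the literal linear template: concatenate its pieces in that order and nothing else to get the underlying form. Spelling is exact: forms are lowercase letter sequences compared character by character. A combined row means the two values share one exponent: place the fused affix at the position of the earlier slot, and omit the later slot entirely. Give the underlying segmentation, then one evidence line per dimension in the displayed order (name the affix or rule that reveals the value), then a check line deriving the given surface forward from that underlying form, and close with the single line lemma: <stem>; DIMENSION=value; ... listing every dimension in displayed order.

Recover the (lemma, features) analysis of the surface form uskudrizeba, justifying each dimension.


underlying: us-kudri-se-ba
RANK=ne - signalled by the affix -ba
KEL=vo - signalled by the affix us-
CLASS=du - signalled by the affix -se
check: uskudriseba -> uskudriseba -> uskudrizeba
lemma: kudri; RANK=ne; KEL=vo; CLASS=du


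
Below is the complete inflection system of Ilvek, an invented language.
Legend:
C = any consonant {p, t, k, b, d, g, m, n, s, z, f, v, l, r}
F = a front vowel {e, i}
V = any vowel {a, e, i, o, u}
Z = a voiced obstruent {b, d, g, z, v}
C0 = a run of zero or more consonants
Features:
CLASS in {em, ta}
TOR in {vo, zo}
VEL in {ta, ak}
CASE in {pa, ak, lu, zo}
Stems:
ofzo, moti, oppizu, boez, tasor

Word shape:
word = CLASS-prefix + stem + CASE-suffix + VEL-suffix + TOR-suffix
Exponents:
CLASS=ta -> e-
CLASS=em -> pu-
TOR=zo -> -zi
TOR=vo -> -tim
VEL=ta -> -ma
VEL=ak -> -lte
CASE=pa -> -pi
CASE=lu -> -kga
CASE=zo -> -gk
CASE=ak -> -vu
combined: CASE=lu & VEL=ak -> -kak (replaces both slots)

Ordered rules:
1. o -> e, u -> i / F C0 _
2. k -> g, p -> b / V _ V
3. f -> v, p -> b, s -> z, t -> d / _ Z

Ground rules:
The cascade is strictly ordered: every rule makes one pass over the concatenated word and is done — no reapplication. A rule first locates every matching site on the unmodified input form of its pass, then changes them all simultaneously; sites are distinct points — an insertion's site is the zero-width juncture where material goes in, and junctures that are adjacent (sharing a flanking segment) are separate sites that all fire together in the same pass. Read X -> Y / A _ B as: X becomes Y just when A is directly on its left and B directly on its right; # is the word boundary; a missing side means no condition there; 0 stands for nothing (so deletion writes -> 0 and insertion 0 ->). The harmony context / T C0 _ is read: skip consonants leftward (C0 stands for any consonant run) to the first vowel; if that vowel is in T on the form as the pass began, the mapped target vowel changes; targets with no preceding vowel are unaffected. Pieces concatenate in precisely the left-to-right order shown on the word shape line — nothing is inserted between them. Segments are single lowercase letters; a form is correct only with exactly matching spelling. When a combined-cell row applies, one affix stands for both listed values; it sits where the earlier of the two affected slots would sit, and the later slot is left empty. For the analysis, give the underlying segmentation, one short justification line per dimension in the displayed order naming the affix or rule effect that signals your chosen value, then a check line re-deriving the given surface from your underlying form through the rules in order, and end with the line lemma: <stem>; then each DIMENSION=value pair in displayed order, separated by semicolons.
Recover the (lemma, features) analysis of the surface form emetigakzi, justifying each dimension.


underlying: e-moti-kak-zi
CLASS=ta - signalled by the affix e-
TOR=zo - signalled by the affix -zi
VEL=ak - signalled by the combined affix row
CASE=lu - signalled by the combined affix row
check: emotikakzi -> emetikakzi -> emetigakzi -> emetigakzi
lemma: moti; CLASS=ta; TOR=zo; VEL=ak; CASE=lu


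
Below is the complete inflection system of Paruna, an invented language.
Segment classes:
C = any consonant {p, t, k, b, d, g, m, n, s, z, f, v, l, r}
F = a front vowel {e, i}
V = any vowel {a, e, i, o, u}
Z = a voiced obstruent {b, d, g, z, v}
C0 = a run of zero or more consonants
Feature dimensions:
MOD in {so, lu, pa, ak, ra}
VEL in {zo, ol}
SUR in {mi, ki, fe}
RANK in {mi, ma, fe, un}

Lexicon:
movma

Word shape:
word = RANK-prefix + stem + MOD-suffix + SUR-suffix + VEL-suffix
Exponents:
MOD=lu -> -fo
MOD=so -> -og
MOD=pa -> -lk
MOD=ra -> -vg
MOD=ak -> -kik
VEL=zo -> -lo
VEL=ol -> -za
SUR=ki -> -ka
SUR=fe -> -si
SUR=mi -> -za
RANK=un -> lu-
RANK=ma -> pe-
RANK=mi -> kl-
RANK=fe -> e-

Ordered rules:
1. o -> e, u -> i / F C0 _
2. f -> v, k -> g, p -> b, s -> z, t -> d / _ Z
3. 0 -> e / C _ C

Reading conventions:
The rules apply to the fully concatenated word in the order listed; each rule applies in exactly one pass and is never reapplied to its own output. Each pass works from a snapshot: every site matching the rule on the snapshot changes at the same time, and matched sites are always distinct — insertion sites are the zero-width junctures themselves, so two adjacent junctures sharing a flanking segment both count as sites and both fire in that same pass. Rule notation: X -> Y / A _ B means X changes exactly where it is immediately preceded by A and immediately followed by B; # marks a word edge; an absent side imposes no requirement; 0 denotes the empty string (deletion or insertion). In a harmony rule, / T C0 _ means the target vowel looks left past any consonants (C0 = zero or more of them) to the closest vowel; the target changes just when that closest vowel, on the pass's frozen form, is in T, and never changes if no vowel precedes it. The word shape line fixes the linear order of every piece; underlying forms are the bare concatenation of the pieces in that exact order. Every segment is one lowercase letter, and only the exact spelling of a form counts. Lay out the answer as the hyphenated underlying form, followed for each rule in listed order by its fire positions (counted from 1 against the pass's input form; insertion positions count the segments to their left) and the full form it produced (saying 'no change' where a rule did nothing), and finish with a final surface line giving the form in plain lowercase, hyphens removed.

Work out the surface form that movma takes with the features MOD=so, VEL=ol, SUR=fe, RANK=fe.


underlying: e-movma-og-si-za
1. o -> e, u -> i / F C0 _: fires at position(s) 3: emevmaogsiza
2. f -> v, k -> g, p -> b, s -> z, t -> d / _ Z: no change
3. 0 -> e / C _ C: inserts after position(s) 4, 8: emevemaogesiza
surface: emevemaogesiza


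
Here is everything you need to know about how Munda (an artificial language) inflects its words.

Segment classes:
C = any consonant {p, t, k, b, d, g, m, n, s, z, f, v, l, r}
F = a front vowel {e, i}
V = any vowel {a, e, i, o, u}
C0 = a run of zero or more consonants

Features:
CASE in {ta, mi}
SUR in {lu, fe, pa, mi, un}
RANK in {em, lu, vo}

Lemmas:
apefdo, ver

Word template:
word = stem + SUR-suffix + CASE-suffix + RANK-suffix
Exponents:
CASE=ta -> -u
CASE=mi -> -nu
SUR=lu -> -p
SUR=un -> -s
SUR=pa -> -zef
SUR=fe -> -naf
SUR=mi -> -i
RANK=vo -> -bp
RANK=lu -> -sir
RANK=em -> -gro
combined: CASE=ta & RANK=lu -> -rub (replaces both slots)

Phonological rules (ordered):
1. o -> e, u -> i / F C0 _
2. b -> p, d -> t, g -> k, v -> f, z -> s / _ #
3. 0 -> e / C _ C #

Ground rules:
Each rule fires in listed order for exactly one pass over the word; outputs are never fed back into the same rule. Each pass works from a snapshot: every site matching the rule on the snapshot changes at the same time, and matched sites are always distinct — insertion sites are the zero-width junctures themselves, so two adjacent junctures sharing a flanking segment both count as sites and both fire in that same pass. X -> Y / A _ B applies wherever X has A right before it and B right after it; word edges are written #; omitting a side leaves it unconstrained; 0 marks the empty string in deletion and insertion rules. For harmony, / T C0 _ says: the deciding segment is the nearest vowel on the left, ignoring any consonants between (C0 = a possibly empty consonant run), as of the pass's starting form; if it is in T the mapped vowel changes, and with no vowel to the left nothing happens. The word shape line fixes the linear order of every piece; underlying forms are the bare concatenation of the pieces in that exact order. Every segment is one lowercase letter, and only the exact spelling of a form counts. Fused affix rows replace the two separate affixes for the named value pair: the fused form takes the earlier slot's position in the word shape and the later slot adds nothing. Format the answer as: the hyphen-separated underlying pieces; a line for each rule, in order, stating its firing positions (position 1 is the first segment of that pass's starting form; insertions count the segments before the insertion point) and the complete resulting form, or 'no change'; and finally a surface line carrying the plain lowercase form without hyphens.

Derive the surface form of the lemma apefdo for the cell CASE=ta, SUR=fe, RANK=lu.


underlying: apefdo-naf-rub
1. o -> e, u -> i / F C0 _: fires at position(s) 6: apefdenafrub
2. b -> p, d -> t, g -> k, v -> f, z -> s / _ #: fires at position(s) 12: apefdenafrup
3. 0 -> e / C _ C #: no change
surface: apefdenafrup


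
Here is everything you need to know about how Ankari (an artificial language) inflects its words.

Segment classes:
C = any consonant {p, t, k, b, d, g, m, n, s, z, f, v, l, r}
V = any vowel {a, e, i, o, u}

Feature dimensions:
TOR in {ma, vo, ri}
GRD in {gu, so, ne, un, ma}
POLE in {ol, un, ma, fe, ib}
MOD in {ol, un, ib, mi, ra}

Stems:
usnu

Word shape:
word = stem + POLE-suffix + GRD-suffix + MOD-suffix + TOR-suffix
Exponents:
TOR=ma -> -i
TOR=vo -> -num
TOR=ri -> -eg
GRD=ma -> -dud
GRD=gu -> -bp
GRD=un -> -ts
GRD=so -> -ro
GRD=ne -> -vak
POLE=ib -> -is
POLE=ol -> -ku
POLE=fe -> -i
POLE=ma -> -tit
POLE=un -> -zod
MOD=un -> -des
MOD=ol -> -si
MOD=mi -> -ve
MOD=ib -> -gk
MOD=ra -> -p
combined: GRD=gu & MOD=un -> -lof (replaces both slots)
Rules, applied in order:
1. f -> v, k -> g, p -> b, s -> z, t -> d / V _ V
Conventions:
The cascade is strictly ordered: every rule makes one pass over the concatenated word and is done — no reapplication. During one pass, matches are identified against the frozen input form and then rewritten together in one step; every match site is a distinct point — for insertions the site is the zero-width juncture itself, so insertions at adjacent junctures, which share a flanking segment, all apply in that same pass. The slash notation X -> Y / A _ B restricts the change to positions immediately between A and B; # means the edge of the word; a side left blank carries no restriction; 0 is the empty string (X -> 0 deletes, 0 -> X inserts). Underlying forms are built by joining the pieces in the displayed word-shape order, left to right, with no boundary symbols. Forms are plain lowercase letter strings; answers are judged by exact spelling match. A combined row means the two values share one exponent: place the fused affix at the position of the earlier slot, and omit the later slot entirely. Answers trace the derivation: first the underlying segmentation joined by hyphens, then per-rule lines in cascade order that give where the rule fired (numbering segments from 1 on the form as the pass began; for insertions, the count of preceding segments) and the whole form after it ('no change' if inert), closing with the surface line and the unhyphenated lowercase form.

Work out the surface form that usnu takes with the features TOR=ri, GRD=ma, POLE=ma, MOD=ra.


underlying: usnu-tit-dud-p-eg
1. f -> v, k -> g, p -> b, s -> z, t -> d / V _ V: fires at position(s) 5: usnuditdudpeg
surface: usnuditdudpeg


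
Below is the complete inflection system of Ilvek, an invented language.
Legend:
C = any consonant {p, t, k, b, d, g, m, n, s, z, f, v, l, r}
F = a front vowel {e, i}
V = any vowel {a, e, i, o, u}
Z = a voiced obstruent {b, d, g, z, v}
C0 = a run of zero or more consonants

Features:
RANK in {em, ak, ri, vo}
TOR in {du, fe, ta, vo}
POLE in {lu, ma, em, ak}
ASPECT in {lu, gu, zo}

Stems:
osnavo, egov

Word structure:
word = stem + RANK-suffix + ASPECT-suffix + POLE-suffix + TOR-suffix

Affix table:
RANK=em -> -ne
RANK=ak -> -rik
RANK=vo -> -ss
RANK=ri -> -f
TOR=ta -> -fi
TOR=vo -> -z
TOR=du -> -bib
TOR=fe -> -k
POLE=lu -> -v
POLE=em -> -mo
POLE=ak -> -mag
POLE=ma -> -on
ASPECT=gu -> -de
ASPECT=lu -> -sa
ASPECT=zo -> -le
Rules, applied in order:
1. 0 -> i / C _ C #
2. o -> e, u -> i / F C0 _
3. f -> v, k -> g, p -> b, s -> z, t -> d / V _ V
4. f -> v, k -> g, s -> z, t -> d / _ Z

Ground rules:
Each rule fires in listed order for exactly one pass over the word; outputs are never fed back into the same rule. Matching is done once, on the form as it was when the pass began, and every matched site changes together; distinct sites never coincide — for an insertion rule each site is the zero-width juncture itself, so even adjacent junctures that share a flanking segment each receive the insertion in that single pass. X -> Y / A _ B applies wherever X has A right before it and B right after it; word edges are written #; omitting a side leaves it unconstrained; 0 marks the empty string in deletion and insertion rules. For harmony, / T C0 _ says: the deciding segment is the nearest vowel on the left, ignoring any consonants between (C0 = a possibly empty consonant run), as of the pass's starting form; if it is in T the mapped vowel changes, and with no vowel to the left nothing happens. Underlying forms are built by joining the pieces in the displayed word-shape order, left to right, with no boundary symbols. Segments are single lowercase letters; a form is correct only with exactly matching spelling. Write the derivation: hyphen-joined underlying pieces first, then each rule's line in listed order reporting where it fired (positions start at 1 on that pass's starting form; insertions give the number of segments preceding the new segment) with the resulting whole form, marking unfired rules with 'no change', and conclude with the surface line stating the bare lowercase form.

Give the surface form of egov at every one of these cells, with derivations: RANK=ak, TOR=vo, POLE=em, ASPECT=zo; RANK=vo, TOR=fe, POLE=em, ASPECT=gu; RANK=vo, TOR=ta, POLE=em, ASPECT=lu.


cell RANK=ak, TOR=vo, POLE=em, ASPECT=zo:
underlying: egov-rik-le-mo-z
1. 0 -> i / C _ C #: no change
2. o -> e, u -> i / F C0 _: fires at position(s) 3, 11: egevriklemez
3. f -> v, k -> g, p -> b, s -> z, t -> d / V _ V: no change
4. f -> v, k -> g, s -> z, t -> d / _ Z: no change
surface: egevriklemez

cell RANK=vo, TOR=fe, POLE=em, ASPECT=gu:
underlying: egov-ss-de-mo-k
1. 0 -> i / C _ C #: no change
2. o -> e, u -> i / F C0 _: fires at position(s) 3, 10: egevssdemek
3. f -> v, k -> g, p -> b, s -> z, t -> d / V _ V: no change
4. f -> v, k -> g, s -> z, t -> d / _ Z: fires at position(s) 6: egevszdemek
surface: egevszdemek

cell RANK=vo, TOR=ta, POLE=em, ASPECT=lu:
underlying: egov-ss-sa-mo-fi
1. 0 -> i / C _ C #: no change
2. o -> e, u -> i / F C0 _: fires at position(s) 3: egevsssamofi
3. f -> v, k -> g, p -> b, s -> z, t -> d / V _ V: fires at position(s) 11: egevsssamovi
4. f -> v, k -> g, s -> z, t -> d / _ Z: no change
surface: egevsssamovi


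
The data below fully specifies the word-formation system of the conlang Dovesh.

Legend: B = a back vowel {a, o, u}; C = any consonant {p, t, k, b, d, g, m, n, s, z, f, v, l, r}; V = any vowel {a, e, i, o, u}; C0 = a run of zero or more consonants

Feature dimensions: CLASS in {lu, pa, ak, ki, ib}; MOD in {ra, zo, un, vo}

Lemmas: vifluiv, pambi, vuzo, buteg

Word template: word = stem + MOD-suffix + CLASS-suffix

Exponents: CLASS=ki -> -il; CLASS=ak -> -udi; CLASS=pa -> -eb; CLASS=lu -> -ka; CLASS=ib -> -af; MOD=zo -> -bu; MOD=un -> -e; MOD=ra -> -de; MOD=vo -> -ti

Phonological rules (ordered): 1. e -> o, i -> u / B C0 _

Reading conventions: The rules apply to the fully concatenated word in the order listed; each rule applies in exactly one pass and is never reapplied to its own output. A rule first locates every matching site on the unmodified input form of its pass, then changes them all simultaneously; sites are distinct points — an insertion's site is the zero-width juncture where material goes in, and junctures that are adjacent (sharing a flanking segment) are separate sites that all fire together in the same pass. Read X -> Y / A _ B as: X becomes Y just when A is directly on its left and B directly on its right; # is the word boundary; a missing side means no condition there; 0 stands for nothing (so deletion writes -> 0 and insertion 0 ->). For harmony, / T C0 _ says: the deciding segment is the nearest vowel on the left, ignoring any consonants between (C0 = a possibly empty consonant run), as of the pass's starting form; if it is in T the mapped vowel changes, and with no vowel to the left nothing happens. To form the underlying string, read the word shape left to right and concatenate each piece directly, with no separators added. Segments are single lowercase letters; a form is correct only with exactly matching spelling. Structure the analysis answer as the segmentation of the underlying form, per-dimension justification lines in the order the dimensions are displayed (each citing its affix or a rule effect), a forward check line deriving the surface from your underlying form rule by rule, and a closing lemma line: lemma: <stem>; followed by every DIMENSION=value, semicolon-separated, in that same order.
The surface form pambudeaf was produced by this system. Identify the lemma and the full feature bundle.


underlying: pambi-de-af
CLASS=ib - signalled by the affix -af
MOD=ra - signalled by the affix -de
check: pambideaf -> pambudeaf
lemma: pambi; CLASS=ib; MOD=ra


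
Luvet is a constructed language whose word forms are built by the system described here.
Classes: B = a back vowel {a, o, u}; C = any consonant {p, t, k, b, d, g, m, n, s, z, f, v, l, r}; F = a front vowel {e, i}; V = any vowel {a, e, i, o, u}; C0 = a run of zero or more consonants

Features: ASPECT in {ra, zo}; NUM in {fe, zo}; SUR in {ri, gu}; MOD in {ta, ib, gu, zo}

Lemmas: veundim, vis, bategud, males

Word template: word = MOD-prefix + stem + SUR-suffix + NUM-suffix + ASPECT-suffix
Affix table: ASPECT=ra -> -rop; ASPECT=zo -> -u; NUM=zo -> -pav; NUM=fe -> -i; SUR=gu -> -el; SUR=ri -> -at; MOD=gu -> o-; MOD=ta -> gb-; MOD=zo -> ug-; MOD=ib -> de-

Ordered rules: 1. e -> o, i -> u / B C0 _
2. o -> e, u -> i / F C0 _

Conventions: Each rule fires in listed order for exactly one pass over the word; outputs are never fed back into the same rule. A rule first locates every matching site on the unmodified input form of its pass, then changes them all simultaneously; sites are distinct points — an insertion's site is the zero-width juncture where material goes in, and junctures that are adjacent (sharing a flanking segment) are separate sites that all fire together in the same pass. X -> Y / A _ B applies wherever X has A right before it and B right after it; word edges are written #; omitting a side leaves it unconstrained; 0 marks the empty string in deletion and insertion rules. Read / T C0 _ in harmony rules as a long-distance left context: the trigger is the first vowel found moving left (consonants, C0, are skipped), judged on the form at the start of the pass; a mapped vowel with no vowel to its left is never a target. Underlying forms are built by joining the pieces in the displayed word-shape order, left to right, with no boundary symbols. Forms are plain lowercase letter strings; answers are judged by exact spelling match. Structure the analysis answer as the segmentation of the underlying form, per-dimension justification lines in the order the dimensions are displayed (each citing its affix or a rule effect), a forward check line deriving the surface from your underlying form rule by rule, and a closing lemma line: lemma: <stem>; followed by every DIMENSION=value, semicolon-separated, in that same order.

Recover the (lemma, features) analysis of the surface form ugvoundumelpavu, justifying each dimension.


underlying: ug-veundim-el-pav-u
ASPECT=zo - signalled by the affix -u
NUM=zo - signalled by the affix -pav
SUR=gu - signalled by the affix -el
MOD=zo - signalled by the affix ug-
check: ugveundimelpavu -> ugvoundumelpavu -> ugvoundumelpavu
lemma: veundim; ASPECT=zo; NUM=zo; SUR=gu; MOD=zo


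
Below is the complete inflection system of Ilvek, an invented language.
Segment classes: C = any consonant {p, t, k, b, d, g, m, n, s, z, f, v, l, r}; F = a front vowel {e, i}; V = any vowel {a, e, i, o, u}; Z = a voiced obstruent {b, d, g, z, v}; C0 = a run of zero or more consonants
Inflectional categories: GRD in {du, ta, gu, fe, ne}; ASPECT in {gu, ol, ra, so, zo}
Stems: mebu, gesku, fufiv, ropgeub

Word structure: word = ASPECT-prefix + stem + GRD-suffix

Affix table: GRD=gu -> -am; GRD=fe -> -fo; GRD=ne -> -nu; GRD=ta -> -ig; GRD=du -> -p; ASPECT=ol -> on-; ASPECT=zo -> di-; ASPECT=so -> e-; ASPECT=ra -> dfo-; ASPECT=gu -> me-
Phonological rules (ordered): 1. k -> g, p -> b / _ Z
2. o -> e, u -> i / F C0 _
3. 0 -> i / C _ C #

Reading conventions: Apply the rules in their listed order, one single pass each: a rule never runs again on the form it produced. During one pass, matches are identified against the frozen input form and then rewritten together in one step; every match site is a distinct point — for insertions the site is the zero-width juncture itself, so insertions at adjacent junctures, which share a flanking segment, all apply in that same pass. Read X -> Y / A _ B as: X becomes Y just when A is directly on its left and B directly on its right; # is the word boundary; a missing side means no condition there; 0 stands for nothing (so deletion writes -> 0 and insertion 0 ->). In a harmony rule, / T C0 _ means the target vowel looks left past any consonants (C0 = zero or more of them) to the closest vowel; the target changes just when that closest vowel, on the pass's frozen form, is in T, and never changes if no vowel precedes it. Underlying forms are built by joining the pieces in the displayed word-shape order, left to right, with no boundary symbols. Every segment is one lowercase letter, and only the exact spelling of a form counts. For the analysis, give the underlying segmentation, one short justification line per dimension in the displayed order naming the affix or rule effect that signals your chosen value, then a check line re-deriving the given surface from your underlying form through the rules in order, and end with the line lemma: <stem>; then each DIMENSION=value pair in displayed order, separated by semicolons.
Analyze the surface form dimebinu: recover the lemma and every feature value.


underlying: di-mebu-nu
GRD=ne - signalled by the affix -nu
ASPECT=zo - signalled by the affix di-
check: dimebunu -> dimebunu -> dimebinu -> dimebinu
lemma: mebu; GRD=ne; ASPECT=zo


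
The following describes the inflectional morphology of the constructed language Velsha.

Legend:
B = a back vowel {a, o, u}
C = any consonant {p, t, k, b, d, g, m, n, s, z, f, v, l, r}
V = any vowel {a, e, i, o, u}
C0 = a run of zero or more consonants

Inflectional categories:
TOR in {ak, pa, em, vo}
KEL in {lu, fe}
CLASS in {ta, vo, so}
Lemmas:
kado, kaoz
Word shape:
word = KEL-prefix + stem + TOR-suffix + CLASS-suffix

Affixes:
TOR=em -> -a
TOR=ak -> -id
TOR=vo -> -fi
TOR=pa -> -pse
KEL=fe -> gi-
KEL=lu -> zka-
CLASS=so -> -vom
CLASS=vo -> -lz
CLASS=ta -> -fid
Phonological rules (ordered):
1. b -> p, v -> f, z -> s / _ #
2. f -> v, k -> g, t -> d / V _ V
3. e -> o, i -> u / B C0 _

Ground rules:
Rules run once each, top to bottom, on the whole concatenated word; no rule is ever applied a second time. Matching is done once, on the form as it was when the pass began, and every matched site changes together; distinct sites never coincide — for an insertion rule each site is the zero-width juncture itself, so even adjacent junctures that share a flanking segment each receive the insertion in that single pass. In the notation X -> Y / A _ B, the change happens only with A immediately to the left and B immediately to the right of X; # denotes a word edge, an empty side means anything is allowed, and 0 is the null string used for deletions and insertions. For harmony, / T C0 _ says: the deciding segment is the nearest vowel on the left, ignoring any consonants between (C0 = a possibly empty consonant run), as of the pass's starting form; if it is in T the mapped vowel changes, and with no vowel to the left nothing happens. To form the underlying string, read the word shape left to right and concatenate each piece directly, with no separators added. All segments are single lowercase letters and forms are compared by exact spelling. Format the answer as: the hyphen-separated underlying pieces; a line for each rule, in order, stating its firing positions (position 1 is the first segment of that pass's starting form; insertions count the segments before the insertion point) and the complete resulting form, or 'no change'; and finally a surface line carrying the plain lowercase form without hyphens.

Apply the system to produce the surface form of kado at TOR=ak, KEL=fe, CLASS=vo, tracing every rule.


underlying: gi-kado-id-lz
1. b -> p, v -> f, z -> s / _ #: fires at position(s) 10: gikadoidls
2. f -> v, k -> g, t -> d / V _ V: fires at position(s) 3: gigadoidls
3. e -> o, i -> u / B C0 _: fires at position(s) 7: gigadoudls
surface: gigadoudls
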